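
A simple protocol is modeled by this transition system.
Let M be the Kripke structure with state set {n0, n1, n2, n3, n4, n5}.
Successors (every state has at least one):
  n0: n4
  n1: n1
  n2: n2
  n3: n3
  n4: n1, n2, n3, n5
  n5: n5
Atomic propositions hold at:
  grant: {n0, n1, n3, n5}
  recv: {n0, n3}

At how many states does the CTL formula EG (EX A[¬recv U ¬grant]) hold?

Sat(¬recv) = {n1, n2, n4, n5}
Sat(¬grant) = {n2, n4}
A[¬recv U ¬grant]: least fixpoint, start Z0 = Sat(¬grant) = {n2, n4}, add states in Sat(¬recv) with every successor in Z. Already a fixed point.
Sat(A[¬recv U ¬grant]) = {n2, n4}
Sat(EX A[¬recv U ¬grant]) = {s : some successor in {n2, n4}} = {n0, n2, n4}
EG (EX A[¬recv U ¬grant]): greatest fixpoint, start Z0 = {n0, n2, n4}, keep only states in Sat with some successor in Z. Already a fixed point.
Sat(EG (EX A[¬recv U ¬grant])) = {n0, n2, n4}
|Sat(EG (EX A[¬recv U ¬grant]))| = |{n0, n2, n4}| = 3.

3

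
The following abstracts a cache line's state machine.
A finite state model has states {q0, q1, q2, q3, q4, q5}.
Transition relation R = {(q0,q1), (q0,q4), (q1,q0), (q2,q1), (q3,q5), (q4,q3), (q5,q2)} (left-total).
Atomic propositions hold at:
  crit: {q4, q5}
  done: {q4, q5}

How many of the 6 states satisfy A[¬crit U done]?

3

Sat(¬crit) = {q0, q1, q2, q3}
A[¬crit U done]: least fixpoint, start Z0 = Sat(done) = {q4, q5}, add states in Sat(¬crit) with every successor in Z. Z1 = {q3, q4, q5}; fixed.
Sat(A[¬crit U done]) = {q3, q4, q5}
|Sat(A[¬crit U done])| = |{q3, q4, q5}| = 3.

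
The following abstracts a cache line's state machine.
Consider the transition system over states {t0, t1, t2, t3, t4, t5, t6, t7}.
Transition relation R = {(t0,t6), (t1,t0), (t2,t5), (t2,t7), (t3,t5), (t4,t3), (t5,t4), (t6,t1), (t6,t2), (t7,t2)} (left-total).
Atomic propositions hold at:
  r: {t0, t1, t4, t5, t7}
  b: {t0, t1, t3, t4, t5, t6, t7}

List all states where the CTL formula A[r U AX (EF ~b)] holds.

Sat(~b) = {t2}
EF ~b: least fixpoint, start Z0 = {t2}, add states with some successor in Z. Z1 = {t2, t6, t7}; Z2 = {t0, t2, t6, t7}; Z3 = {t0, t1, t2, t6, t7}; fixed.
Sat(EF ~b) = {t0, t1, t2, t6, t7}
Sat(AX (EF ~b)) = {s : every successor in {t0, t1, t2, t6, t7}} = {t0, t1, t6, t7}
A[r U AX (EF ~b)]: least fixpoint, start Z0 = Sat(AX (EF ~b)) = {t0, t1, t6, t7}, add states in Sat(r) with every successor in Z. Already a fixed point.
Sat(A[r U AX (EF ~b)]) = {t0, t1, t6, t7}

{t0, t1, t6, t7}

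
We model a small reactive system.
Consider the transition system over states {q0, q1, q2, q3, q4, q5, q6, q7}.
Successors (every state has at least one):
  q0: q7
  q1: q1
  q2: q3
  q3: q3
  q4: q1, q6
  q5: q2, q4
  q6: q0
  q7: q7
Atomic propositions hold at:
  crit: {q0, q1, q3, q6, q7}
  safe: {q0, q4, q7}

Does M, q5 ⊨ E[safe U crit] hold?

E[safe U crit]: least fixpoint, start Z0 = Sat(crit) = {q0, q1, q3, q6, q7}, add states in Sat(safe) with some successor in Z. Z1 = {q0, q1, q3, q4, q6, q7}; fixed.
Sat(E[safe U crit]) = {q0, q1, q3, q4, q6, q7}
q5 ∉ Sat(E[safe U crit]) = {q0, q1, q3, q4, q6, q7}, so the formula does not hold at q5.

No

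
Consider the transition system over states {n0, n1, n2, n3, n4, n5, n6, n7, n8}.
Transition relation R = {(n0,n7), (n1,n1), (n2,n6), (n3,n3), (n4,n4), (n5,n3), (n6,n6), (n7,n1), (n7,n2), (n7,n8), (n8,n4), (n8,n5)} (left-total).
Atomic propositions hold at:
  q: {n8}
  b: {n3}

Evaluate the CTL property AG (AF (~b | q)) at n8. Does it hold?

Sat(~b) = {n0, n1, n2, n4, n5, n6, n7, n8}
Sat(~b | q) = {n0, n1, n2, n4, n5, n6, n7, n8}
AF (~b | q): least fixpoint, start Z0 = {n0, n1, n2, n4, n5, n6, n7, n8}, add states with every successor in Z. Already a fixed point.
Sat(AF (~b | q)) = {n0, n1, n2, n4, n5, n6, n7, n8}
AG (AF (~b | q)): greatest fixpoint, start Z0 = {n0, n1, n2, n4, n5, n6, n7, n8}, keep only states in Sat with every successor in Z. Z1 = {n0, n1, n2, n4, n6, n7, n8}; Z2 = {n0, n1, n2, n4, n6, n7}; Z3 = {n0, n1, n2, n4, n6}; Z4 = {n1, n2, n4, n6}; fixed.
Sat(AG (AF (~b | q))) = {n1, n2, n4, n6}
n8 ∉ Sat(AG (AF (~b | q))) = {n1, n2, n4, n6}, so the formula does not hold at n8.

No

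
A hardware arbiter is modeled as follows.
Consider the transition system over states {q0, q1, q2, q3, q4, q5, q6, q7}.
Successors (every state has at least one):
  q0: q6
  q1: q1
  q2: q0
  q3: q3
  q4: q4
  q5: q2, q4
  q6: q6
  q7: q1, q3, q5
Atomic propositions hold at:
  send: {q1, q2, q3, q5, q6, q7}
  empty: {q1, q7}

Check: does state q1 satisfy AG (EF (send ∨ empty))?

Yes

Sat(send ∨ empty) = {q1, q2, q3, q5, q6, q7}
EF (send ∨ empty): least fixpoint, start Z0 = {q1, q2, q3, q5, q6, q7}, add states with some successor in Z. Z1 = {q0, q1, q2, q3, q5, q6, q7}; fixed.
Sat(EF (send ∨ empty)) = {q0, q1, q2, q3, q5, q6, q7}
AG (EF (send ∨ empty)): greatest fixpoint, start Z0 = {q0, q1, q2, q3, q5, q6, q7}, keep only states in Sat with every successor in Z. Z1 = {q0, q1, q2, q3, q6, q7}; Z2 = {q0, q1, q2, q3, q6}; fixed.
Sat(AG (EF (send ∨ empty))) = {q0, q1, q2, q3, q6}
q1 ∈ Sat(AG (EF (send ∨ empty))) = {q0, q1, q2, q3, q6}, so the formula holds at q1.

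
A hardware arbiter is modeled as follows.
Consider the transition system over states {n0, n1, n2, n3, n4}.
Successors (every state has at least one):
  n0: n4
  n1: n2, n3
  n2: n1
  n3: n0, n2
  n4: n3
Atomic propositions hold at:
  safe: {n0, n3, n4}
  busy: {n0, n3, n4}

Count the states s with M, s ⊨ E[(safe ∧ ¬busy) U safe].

Sat(¬busy) = {n1, n2}
Sat(safe ∧ ¬busy) = ∅
E[(safe ∧ ¬busy) U safe]: least fixpoint, start Z0 = Sat(safe) = {n0, n3, n4}, add states in Sat(safe ∧ ¬busy) with some successor in Z. Already a fixed point.
Sat(E[(safe ∧ ¬busy) U safe]) = {n0, n3, n4}
|Sat(E[(safe ∧ ¬busy) U safe])| = |{n0, n3, n4}| = 3.

3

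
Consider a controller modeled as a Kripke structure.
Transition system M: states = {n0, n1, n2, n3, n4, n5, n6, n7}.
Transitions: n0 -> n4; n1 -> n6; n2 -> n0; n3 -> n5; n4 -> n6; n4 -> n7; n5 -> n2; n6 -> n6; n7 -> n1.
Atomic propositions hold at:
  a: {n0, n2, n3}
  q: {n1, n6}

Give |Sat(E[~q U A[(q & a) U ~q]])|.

Sat(~q) = {n0, n2, n3, n4, n5, n7}
Sat(q & a) = ∅
A[(q & a) U ~q]: least fixpoint, start Z0 = Sat(~q) = {n0, n2, n3, n4, n5, n7}, add states in Sat(q & a) with every successor in Z. Already a fixed point.
Sat(A[(q & a) U ~q]) = {n0, n2, n3, n4, n5, n7}
E[~q U A[(q & a) U ~q]]: least fixpoint, start Z0 = Sat(A[(q & a) U ~q]) = {n0, n2, n3, n4, n5, n7}, add states in Sat(~q) with some successor in Z. Already a fixed point.
Sat(E[~q U A[(q & a) U ~q]]) = {n0, n2, n3, n4, n5, n7}
|Sat(E[~q U A[(q & a) U ~q]])| = |{n0, n2, n3, n4, n5, n7}| = 6.

6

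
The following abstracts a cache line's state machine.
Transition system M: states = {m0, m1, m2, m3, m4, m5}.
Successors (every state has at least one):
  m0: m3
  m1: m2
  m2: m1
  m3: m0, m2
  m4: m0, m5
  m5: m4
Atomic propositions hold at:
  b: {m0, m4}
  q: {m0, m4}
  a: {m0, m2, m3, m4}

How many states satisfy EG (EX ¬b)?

5

Sat(¬b) = {m1, m2, m3, m5}
Sat(EX ¬b) = {s : some successor in {m1, m2, m3, m5}} = {m0, m1, m2, m3, m4}
EG (EX ¬b): greatest fixpoint, start Z0 = {m0, m1, m2, m3, m4}, keep only states in Sat with some successor in Z. Already a fixed point.
Sat(EG (EX ¬b)) = {m0, m1, m2, m3, m4}
|Sat(EG (EX ¬b))| = |{m0, m1, m2, m3, m4}| = 5.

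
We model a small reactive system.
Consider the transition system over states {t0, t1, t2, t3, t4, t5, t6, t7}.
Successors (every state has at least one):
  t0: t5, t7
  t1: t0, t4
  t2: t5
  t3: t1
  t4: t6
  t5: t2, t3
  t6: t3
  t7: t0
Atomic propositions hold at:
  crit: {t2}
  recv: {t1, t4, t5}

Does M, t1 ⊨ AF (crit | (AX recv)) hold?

No

Sat(AX recv) = {s : every successor in {t1, t4, t5}} = {t2, t3}
Sat(crit | (AX recv)) = {t2, t3}
AF (crit | (AX recv)): least fixpoint, start Z0 = {t2, t3}, add states with every successor in Z. Z1 = {t2, t3, t5, t6}; Z2 = {t2, t3, t4, t5, t6}; fixed.
Sat(AF (crit | (AX recv))) = {t2, t3, t4, t5, t6}
t1 ∉ Sat(AF (crit | (AX recv))) = {t2, t3, t4, t5, t6}, so the formula does not hold at t1.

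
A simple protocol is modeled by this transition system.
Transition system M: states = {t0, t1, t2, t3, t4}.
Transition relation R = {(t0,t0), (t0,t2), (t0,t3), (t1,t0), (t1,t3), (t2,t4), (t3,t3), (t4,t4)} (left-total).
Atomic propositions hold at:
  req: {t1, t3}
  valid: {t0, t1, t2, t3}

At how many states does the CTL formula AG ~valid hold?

Sat(~valid) = {t4}
AG ~valid: greatest fixpoint, start Z0 = {t4}, keep only states in Sat with every successor in Z. Already a fixed point.
Sat(AG ~valid) = {t4}
|Sat(AG ~valid)| = |{t4}| = 1.

1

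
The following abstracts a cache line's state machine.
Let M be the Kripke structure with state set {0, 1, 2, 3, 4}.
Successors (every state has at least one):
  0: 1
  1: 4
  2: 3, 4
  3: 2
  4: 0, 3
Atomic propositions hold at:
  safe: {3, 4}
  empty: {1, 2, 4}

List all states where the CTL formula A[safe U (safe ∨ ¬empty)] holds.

Sat(¬empty) = {0, 3}
Sat(safe ∨ ¬empty) = {0, 3, 4}
A[safe U (safe ∨ ¬empty)]: least fixpoint, start Z0 = Sat((safe ∨ ¬empty)) = {0, 3, 4}, add states in Sat(safe) with every successor in Z. Already a fixed point.
Sat(A[safe U (safe ∨ ¬empty)]) = {0, 3, 4}

{0, 3, 4}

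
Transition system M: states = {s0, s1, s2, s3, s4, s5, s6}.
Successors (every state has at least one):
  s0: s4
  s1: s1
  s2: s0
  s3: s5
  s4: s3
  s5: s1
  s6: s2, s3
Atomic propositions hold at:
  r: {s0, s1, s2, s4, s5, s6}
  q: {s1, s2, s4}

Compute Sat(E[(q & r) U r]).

Sat(q & r) = {s1, s2, s4}
E[(q & r) U r]: least fixpoint, start Z0 = Sat(r) = {s0, s1, s2, s4, s5, s6}, add states in Sat(q & r) with some successor in Z. Already a fixed point.
Sat(E[(q & r) U r]) = {s0, s1, s2, s4, s5, s6}

{s0, s1, s2, s4, s5, s6}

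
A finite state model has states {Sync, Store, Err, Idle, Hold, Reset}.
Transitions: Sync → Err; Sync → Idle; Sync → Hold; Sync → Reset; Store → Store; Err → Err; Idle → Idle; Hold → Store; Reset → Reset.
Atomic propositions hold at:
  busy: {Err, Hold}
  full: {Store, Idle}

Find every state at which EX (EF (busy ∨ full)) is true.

Sat(busy ∨ full) = {Store, Err, Idle, Hold}
EF (busy ∨ full): least fixpoint, start Z0 = {Store, Err, Idle, Hold}, add states with some successor in Z. Z1 = {Sync, Store, Err, Idle, Hold}; fixed.
Sat(EF (busy ∨ full)) = {Sync, Store, Err, Idle, Hold}
Sat(EX (EF (busy ∨ full))) = {s : some successor in {Sync, Store, Err, Idle, Hold}} = {Sync, Store, Err, Idle, Hold}

{Sync, Store, Err, Idle, Hold}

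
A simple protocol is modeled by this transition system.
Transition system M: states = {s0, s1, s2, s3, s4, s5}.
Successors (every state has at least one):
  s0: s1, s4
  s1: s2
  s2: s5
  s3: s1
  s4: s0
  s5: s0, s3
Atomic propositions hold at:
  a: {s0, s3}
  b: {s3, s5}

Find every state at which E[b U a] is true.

{s0, s3, s5}

E[b U a]: least fixpoint, start Z0 = Sat(a) = {s0, s3}, add states in Sat(b) with some successor in Z. Z1 = {s0, s3, s5}; fixed.
Sat(E[b U a]) = {s0, s3, s5}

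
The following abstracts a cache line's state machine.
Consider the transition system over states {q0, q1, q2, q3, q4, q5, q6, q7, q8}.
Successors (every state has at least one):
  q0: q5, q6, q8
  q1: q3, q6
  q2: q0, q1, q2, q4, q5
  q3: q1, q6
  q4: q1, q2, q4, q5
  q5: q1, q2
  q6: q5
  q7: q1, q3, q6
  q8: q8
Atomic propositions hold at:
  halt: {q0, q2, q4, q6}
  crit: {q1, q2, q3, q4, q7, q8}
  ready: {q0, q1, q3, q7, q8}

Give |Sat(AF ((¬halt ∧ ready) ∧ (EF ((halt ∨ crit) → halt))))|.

3

Sat(¬halt) = {q1, q3, q5, q7, q8}
Sat(¬halt ∧ ready) = {q1, q3, q7, q8}
Sat(halt ∨ crit) = {q0, q1, q2, q3, q4, q6, q7, q8}
Sat((halt ∨ crit) → halt) = {q0, q2, q4, q5, q6}
EF ((halt ∨ crit) → halt): least fixpoint, start Z0 = {q0, q2, q4, q5, q6}, add states with some successor in Z. Z1 = {q0, q1, q2, q3, q4, q5, q6, q7}; fixed.
Sat(EF ((halt ∨ crit) → halt)) = {q0, q1, q2, q3, q4, q5, q6, q7}
Sat((¬halt ∧ ready) ∧ (EF ((halt ∨ crit) → halt))) = {q1, q3, q7}
AF ((¬halt ∧ ready) ∧ (EF ((halt ∨ crit) → halt))): least fixpoint, start Z0 = {q1, q3, q7}, add states with every successor in Z. Already a fixed point.
Sat(AF ((¬halt ∧ ready) ∧ (EF ((halt ∨ crit) → halt)))) = {q1, q3, q7}
|Sat(AF ((¬halt ∧ ready) ∧ (EF ((halt ∨ crit) → halt))))| = |{q1, q3, q7}| = 3.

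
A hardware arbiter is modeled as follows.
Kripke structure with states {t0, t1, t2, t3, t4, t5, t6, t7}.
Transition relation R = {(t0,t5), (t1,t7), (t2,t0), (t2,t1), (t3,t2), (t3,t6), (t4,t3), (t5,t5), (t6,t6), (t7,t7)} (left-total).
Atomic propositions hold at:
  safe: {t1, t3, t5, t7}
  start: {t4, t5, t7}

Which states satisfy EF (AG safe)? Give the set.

AG safe: greatest fixpoint, start Z0 = {t1, t3, t5, t7}, keep only states in Sat with every successor in Z. Z1 = {t1, t5, t7}; fixed.
Sat(AG safe) = {t1, t5, t7}
EF (AG safe): least fixpoint, start Z0 = {t1, t5, t7}, add states with some successor in Z. Z1 = {t0, t1, t2, t5, t7}; Z2 = {t0, t1, t2, t3, t5, t7}; Z3 = {t0, t1, t2, t3, t4, t5, t7}; fixed.
Sat(EF (AG safe)) = {t0, t1, t2, t3, t4, t5, t7}

{t0, t1, t2, t3, t4, t5, t7}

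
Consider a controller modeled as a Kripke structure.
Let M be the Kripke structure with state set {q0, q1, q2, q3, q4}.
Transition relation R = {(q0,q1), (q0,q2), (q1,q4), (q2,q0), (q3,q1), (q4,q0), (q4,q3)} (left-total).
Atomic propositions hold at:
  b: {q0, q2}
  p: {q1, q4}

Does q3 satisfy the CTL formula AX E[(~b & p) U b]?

Sat(~b) = {q1, q3, q4}
Sat(~b & p) = {q1, q4}
E[(~b & p) U b]: least fixpoint, start Z0 = Sat(b) = {q0, q2}, add states in Sat(~b & p) with some successor in Z. Z1 = {q0, q2, q4}; Z2 = {q0, q1, q2, q4}; fixed.
Sat(E[(~b & p) U b]) = {q0, q1, q2, q4}
Sat(AX E[(~b & p) U b]) = {s : every successor in {q0, q1, q2, q4}} = {q0, q1, q2, q3}
q3 ∈ Sat(AX E[(~b & p) U b]) = {q0, q1, q2, q3}, so the formula holds at q3.

Yes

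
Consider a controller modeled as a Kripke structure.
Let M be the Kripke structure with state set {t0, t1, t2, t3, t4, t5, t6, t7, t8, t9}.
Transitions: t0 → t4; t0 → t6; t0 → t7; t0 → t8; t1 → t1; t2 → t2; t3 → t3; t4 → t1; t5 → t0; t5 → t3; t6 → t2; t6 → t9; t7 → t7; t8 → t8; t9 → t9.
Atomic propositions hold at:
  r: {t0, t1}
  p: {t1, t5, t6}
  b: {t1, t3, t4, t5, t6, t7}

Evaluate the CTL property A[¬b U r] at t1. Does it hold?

Yes

Sat(¬b) = {t0, t2, t8, t9}
A[¬b U r]: least fixpoint, start Z0 = Sat(r) = {t0, t1}, add states in Sat(¬b) with every successor in Z. Already a fixed point.
Sat(A[¬b U r]) = {t0, t1}
t1 ∈ Sat(A[¬b U r]) = {t0, t1}, so the formula holds at t1.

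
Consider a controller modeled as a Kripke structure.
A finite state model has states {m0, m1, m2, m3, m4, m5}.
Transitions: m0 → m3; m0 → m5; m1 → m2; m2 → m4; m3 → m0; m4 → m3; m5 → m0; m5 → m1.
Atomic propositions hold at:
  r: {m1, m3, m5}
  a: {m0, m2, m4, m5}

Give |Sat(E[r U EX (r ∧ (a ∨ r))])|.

4

Sat(a ∨ r) = {m0, m1, m2, m3, m4, m5}
Sat(r ∧ (a ∨ r)) = {m1, m3, m5}
Sat(EX (r ∧ (a ∨ r))) = {s : some successor in {m1, m3, m5}} = {m0, m4, m5}
E[r U EX (r ∧ (a ∨ r))]: least fixpoint, start Z0 = Sat(EX (r ∧ (a ∨ r))) = {m0, m4, m5}, add states in Sat(r) with some successor in Z. Z1 = {m0, m3, m4, m5}; fixed.
Sat(E[r U EX (r ∧ (a ∨ r))]) = {m0, m3, m4, m5}
|Sat(E[r U EX (r ∧ (a ∨ r))])| = |{m0, m3, m4, m5}| = 4.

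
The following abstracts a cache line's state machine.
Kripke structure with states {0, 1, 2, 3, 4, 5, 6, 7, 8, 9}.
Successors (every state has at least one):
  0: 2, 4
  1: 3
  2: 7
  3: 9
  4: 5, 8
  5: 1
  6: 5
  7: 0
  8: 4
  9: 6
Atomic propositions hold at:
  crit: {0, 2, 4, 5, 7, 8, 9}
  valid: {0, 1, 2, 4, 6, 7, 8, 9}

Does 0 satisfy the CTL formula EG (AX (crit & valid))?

Sat(crit & valid) = {0, 2, 4, 7, 8, 9}
Sat(AX (crit & valid)) = {s : every successor in {0, 2, 4, 7, 8, 9}} = {0, 2, 3, 7, 8}
EG (AX (crit & valid)): greatest fixpoint, start Z0 = {0, 2, 3, 7, 8}, keep only states in Sat with some successor in Z. Z1 = {0, 2, 7}; fixed.
Sat(EG (AX (crit & valid))) = {0, 2, 7}
0 ∈ Sat(EG (AX (crit & valid))) = {0, 2, 7}, so the formula holds at 0.

Yes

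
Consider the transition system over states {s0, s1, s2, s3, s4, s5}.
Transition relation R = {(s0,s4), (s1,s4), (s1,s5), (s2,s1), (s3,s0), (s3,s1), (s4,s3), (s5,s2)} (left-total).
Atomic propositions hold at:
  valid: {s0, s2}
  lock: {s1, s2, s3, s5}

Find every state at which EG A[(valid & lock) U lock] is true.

Sat(valid & lock) = {s2}
A[(valid & lock) U lock]: least fixpoint, start Z0 = Sat(lock) = {s1, s2, s3, s5}, add states in Sat(valid & lock) with every successor in Z. Already a fixed point.
Sat(A[(valid & lock) U lock]) = {s1, s2, s3, s5}
EG A[(valid & lock) U lock]: greatest fixpoint, start Z0 = {s1, s2, s3, s5}, keep only states in Sat with some successor in Z. Already a fixed point.
Sat(EG A[(valid & lock) U lock]) = {s1, s2, s3, s5}

{s1, s2, s3, s5}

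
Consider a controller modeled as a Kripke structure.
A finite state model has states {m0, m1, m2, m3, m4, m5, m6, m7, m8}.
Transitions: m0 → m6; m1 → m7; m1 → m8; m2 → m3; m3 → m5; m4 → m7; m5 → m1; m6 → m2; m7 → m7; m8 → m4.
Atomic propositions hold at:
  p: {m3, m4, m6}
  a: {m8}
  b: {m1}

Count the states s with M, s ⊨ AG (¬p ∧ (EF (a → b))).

1

Sat(¬p) = {m0, m1, m2, m5, m7, m8}
Sat(a → b) = {m0, m1, m2, m3, m4, m5, m6, m7}
EF (a → b): least fixpoint, start Z0 = {m0, m1, m2, m3, m4, m5, m6, m7}, add states with some successor in Z. Z1 = {m0, m1, m2, m3, m4, m5, m6, m7, m8}; fixed.
Sat(EF (a → b)) = {m0, m1, m2, m3, m4, m5, m6, m7, m8}
Sat(¬p ∧ (EF (a → b))) = {m0, m1, m2, m5, m7, m8}
AG (¬p ∧ (EF (a → b))): greatest fixpoint, start Z0 = {m0, m1, m2, m5, m7, m8}, keep only states in Sat with every successor in Z. Z1 = {m1, m5, m7}; Z2 = {m5, m7}; Z3 = {m7}; fixed.
Sat(AG (¬p ∧ (EF (a → b)))) = {m7}
|Sat(AG (¬p ∧ (EF (a → b))))| = |{m7}| = 1.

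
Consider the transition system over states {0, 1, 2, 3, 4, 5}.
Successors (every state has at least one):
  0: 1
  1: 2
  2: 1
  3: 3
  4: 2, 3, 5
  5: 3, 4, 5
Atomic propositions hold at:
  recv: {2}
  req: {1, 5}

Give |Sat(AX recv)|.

1

Sat(AX recv) = {s : every successor in {2}} = {1}
|Sat(AX recv)| = |{1}| = 1.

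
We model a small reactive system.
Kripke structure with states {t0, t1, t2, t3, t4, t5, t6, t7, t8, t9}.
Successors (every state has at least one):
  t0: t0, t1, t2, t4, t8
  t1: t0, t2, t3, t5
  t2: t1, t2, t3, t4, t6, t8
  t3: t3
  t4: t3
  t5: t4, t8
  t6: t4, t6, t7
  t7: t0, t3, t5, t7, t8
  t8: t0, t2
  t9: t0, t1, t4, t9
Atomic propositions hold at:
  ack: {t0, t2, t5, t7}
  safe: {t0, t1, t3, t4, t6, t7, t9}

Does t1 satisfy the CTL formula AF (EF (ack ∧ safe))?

Yes

Sat(ack ∧ safe) = {t0, t7}
EF (ack ∧ safe): least fixpoint, start Z0 = {t0, t7}, add states with some successor in Z. Z1 = {t0, t1, t6, t7, t8, t9}; Z2 = {t0, t1, t2, t5, t6, t7, t8, t9}; fixed.
Sat(EF (ack ∧ safe)) = {t0, t1, t2, t5, t6, t7, t8, t9}
AF (EF (ack ∧ safe)): least fixpoint, start Z0 = {t0, t1, t2, t5, t6, t7, t8, t9}, add states with every successor in Z. Already a fixed point.
Sat(AF (EF (ack ∧ safe))) = {t0, t1, t2, t5, t6, t7, t8, t9}
t1 ∈ Sat(AF (EF (ack ∧ safe))) = {t0, t1, t2, t5, t6, t7, t8, t9}, so the formula holds at t1.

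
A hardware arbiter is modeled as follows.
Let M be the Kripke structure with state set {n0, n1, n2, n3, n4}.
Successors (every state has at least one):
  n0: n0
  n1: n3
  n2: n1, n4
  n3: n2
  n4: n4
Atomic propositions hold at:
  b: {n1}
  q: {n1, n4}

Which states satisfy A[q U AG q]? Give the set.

{n4}

AG q: greatest fixpoint, start Z0 = {n1, n4}, keep only states in Sat with every successor in Z. Z1 = {n4}; fixed.
Sat(AG q) = {n4}
A[q U AG q]: least fixpoint, start Z0 = Sat(AG q) = {n4}, add states in Sat(q) with every successor in Z. Already a fixed point.
Sat(A[q U AG q]) = {n4}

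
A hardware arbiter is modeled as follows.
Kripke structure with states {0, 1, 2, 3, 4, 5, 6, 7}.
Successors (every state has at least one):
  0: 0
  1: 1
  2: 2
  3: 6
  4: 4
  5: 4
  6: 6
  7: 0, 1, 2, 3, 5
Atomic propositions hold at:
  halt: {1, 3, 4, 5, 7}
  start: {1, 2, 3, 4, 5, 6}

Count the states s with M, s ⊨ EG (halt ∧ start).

3

Sat(halt ∧ start) = {1, 3, 4, 5}
EG (halt ∧ start): greatest fixpoint, start Z0 = {1, 3, 4, 5}, keep only states in Sat with some successor in Z. Z1 = {1, 4, 5}; fixed.
Sat(EG (halt ∧ start)) = {1, 4, 5}
|Sat(EG (halt ∧ start))| = |{1, 4, 5}| = 3.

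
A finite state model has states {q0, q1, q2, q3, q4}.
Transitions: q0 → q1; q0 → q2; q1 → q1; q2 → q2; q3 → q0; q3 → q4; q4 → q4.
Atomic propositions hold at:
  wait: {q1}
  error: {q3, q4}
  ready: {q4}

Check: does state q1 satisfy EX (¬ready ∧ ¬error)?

Sat(¬ready) = {q0, q1, q2, q3}
Sat(¬error) = {q0, q1, q2}
Sat(¬ready ∧ ¬error) = {q0, q1, q2}
Sat(EX (¬ready ∧ ¬error)) = {s : some successor in {q0, q1, q2}} = {q0, q1, q2, q3}
q1 ∈ Sat(EX (¬ready ∧ ¬error)) = {q0, q1, q2, q3}, so the formula holds at q1.

Yes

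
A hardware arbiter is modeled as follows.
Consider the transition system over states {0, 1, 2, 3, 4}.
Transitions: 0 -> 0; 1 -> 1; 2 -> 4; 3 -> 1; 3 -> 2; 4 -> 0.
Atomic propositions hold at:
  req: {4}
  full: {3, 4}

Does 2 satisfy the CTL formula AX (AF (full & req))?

Sat(full & req) = {4}
AF (full & req): least fixpoint, start Z0 = {4}, add states with every successor in Z. Z1 = {2, 4}; fixed.
Sat(AF (full & req)) = {2, 4}
Sat(AX (AF (full & req))) = {s : every successor in {2, 4}} = {2}
2 ∈ Sat(AX (AF (full & req))) = {2}, so the formula holds at 2.

Yes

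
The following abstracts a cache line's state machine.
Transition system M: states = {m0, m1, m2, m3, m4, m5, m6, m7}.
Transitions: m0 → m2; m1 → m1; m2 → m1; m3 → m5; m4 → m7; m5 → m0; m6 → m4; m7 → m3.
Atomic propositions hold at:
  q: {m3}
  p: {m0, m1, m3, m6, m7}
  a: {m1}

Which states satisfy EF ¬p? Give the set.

Sat(¬p) = {m2, m4, m5}
EF ¬p: least fixpoint, start Z0 = {m2, m4, m5}, add states with some successor in Z. Z1 = {m0, m2, m3, m4, m5, m6}; Z2 = {m0, m2, m3, m4, m5, m6, m7}; fixed.
Sat(EF ¬p) = {m0, m2, m3, m4, m5, m6, m7}

{m0, m2, m3, m4, m5, m6, m7}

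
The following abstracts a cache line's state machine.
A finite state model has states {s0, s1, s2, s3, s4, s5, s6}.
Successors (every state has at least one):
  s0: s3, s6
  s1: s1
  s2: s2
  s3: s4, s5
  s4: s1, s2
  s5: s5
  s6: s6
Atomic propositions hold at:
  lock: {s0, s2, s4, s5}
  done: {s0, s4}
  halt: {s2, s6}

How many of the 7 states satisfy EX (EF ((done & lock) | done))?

2

Sat(done & lock) = {s0, s4}
Sat((done & lock) | done) = {s0, s4}
EF ((done & lock) | done): least fixpoint, start Z0 = {s0, s4}, add states with some successor in Z. Z1 = {s0, s3, s4}; fixed.
Sat(EF ((done & lock) | done)) = {s0, s3, s4}
Sat(EX (EF ((done & lock) | done))) = {s : some successor in {s0, s3, s4}} = {s0, s3}
|Sat(EX (EF ((done & lock) | done)))| = |{s0, s3}| = 2.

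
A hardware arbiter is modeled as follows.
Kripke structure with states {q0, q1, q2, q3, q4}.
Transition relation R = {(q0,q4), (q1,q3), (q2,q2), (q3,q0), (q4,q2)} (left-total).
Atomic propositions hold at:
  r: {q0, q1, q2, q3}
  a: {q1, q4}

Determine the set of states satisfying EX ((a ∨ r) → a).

Sat(a ∨ r) = {q0, q1, q2, q3, q4}
Sat((a ∨ r) → a) = {q1, q4}
Sat(EX ((a ∨ r) → a)) = {s : some successor in {q1, q4}} = {q0}

{q0}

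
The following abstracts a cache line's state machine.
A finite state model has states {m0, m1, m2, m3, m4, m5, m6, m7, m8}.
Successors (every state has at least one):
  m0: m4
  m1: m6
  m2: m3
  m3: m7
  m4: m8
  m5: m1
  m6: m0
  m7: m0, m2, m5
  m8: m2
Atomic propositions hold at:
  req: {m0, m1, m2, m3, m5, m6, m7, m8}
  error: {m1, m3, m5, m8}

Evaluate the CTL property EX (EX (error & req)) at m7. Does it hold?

Sat(error & req) = {m1, m3, m5, m8}
Sat(EX (error & req)) = {s : some successor in {m1, m3, m5, m8}} = {m2, m4, m5, m7}
Sat(EX (EX (error & req))) = {s : some successor in {m2, m4, m5, m7}} = {m0, m3, m7, m8}
m7 ∈ Sat(EX (EX (error & req))) = {m0, m3, m7, m8}, so the formula holds at m7.

Yes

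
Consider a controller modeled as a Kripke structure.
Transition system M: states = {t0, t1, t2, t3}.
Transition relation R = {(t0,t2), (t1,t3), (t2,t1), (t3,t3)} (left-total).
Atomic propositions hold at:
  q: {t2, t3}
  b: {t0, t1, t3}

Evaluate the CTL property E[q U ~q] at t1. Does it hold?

Sat(~q) = {t0, t1}
E[q U ~q]: least fixpoint, start Z0 = Sat(~q) = {t0, t1}, add states in Sat(q) with some successor in Z. Z1 = {t0, t1, t2}; fixed.
Sat(E[q U ~q]) = {t0, t1, t2}
t1 ∈ Sat(E[q U ~q]) = {t0, t1, t2}, so the formula holds at t1.

Yes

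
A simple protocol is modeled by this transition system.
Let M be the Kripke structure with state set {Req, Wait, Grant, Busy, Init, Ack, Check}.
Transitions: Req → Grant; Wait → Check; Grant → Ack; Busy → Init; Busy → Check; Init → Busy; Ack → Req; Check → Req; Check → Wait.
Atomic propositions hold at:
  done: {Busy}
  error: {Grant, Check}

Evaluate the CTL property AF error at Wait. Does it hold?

AF error: least fixpoint, start Z0 = {Grant, Check}, add states with every successor in Z. Z1 = {Req, Wait, Grant, Check}; Z2 = {Req, Wait, Grant, Ack, Check}; fixed.
Sat(AF error) = {Req, Wait, Grant, Ack, Check}
Wait ∈ Sat(AF error) = {Req, Wait, Grant, Ack, Check}, so the formula holds at Wait.

Yes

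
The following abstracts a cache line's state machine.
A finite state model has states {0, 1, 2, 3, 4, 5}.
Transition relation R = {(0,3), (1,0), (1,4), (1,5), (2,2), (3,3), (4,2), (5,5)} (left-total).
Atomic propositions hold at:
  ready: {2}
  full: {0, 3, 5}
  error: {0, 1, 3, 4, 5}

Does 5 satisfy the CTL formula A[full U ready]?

No

A[full U ready]: least fixpoint, start Z0 = Sat(ready) = {2}, add states in Sat(full) with every successor in Z. Already a fixed point.
Sat(A[full U ready]) = {2}
5 ∉ Sat(A[full U ready]) = {2}, so the formula does not hold at 5.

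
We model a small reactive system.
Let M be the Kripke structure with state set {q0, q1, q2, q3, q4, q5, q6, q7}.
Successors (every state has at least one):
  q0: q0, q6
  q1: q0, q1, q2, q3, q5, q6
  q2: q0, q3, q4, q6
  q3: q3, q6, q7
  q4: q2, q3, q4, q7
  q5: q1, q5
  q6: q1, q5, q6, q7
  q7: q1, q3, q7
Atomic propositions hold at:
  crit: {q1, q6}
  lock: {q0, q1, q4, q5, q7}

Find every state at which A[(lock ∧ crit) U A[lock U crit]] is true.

Sat(lock ∧ crit) = {q1}
A[lock U crit]: least fixpoint, start Z0 = Sat(crit) = {q1, q6}, add states in Sat(lock) with every successor in Z. Already a fixed point.
Sat(A[lock U crit]) = {q1, q6}
A[(lock ∧ crit) U A[lock U crit]]: least fixpoint, start Z0 = Sat(A[lock U crit]) = {q1, q6}, add states in Sat(lock ∧ crit) with every successor in Z. Already a fixed point.
Sat(A[(lock ∧ crit) U A[lock U crit]]) = {q1, q6}

{q1, q6}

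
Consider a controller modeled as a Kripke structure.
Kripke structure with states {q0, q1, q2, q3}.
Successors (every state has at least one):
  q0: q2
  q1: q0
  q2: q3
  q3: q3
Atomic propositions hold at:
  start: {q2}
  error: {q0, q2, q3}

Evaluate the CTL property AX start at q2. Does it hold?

No

Sat(AX start) = {s : every successor in {q2}} = {q0}
q2 ∉ Sat(AX start) = {q0}, so the formula does not hold at q2.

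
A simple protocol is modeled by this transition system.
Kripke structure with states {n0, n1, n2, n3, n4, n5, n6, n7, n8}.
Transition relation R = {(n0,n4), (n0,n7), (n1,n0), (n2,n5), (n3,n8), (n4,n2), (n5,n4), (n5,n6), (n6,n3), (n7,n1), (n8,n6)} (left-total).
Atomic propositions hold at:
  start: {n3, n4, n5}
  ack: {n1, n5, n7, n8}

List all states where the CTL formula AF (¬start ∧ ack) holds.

Sat(¬start) = {n0, n1, n2, n6, n7, n8}
Sat(¬start ∧ ack) = {n1, n7, n8}
AF (¬start ∧ ack): least fixpoint, start Z0 = {n1, n7, n8}, add states with every successor in Z. Z1 = {n1, n3, n7, n8}; Z2 = {n1, n3, n6, n7, n8}; fixed.
Sat(AF (¬start ∧ ack)) = {n1, n3, n6, n7, n8}

{n1, n3, n6, n7, n8}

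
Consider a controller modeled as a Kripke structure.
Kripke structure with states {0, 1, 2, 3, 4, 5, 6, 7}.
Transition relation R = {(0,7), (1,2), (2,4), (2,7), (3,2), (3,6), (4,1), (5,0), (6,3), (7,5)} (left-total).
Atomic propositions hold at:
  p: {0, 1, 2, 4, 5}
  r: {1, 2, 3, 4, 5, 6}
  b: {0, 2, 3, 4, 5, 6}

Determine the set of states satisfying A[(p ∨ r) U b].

{0, 1, 2, 3, 4, 5, 6}

Sat(p ∨ r) = {0, 1, 2, 3, 4, 5, 6}
A[(p ∨ r) U b]: least fixpoint, start Z0 = Sat(b) = {0, 2, 3, 4, 5, 6}, add states in Sat(p ∨ r) with every successor in Z. Z1 = {0, 1, 2, 3, 4, 5, 6}; fixed.
Sat(A[(p ∨ r) U b]) = {0, 1, 2, 3, 4, 5, 6}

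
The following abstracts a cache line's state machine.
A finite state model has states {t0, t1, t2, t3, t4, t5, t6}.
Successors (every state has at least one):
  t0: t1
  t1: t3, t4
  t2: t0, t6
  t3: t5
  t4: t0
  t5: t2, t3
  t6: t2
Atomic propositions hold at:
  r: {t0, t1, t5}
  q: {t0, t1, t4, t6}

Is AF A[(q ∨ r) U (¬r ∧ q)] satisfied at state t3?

Sat(q ∨ r) = {t0, t1, t4, t5, t6}
Sat(¬r) = {t2, t3, t4, t6}
Sat(¬r ∧ q) = {t4, t6}
A[(q ∨ r) U (¬r ∧ q)]: least fixpoint, start Z0 = Sat((¬r ∧ q)) = {t4, t6}, add states in Sat(q ∨ r) with every successor in Z. Already a fixed point.
Sat(A[(q ∨ r) U (¬r ∧ q)]) = {t4, t6}
AF A[(q ∨ r) U (¬r ∧ q)]: least fixpoint, start Z0 = {t4, t6}, add states with every successor in Z. Already a fixed point.
Sat(AF A[(q ∨ r) U (¬r ∧ q)]) = {t4, t6}
t3 ∉ Sat(AF A[(q ∨ r) U (¬r ∧ q)]) = {t4, t6}, so the formula does not hold at t3.

No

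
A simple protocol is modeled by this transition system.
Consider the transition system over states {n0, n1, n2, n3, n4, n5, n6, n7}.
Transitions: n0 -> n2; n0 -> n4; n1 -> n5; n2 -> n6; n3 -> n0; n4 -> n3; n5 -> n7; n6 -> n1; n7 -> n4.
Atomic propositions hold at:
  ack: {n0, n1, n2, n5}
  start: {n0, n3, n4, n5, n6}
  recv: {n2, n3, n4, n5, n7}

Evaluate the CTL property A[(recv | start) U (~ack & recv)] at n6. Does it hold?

Sat(recv | start) = {n0, n2, n3, n4, n5, n6, n7}
Sat(~ack) = {n3, n4, n6, n7}
Sat(~ack & recv) = {n3, n4, n7}
A[(recv | start) U (~ack & recv)]: least fixpoint, start Z0 = Sat((~ack & recv)) = {n3, n4, n7}, add states in Sat(recv | start) with every successor in Z. Z1 = {n3, n4, n5, n7}; fixed.
Sat(A[(recv | start) U (~ack & recv)]) = {n3, n4, n5, n7}
n6 ∉ Sat(A[(recv | start) U (~ack & recv)]) = {n3, n4, n5, n7}, so the formula does not hold at n6.

No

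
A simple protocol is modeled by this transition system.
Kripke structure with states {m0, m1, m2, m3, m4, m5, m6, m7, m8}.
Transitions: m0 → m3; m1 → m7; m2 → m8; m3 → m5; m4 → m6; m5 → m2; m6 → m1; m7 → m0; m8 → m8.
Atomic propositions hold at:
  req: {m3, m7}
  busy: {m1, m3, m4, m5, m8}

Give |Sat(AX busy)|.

Sat(AX busy) = {s : every successor in {m1, m3, m4, m5, m8}} = {m0, m2, m3, m6, m8}
|Sat(AX busy)| = |{m0, m2, m3, m6, m8}| = 5.

5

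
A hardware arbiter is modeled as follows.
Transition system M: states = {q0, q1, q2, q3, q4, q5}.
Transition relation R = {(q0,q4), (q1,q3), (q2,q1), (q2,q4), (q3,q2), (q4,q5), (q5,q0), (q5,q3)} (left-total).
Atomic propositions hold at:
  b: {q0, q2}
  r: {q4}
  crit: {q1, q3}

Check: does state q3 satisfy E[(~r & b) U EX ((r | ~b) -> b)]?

Yes

Sat(~r) = {q0, q1, q2, q3, q5}
Sat(~r & b) = {q0, q2}
Sat(~b) = {q1, q3, q4, q5}
Sat(r | ~b) = {q1, q3, q4, q5}
Sat((r | ~b) -> b) = {q0, q2}
Sat(EX ((r | ~b) -> b)) = {s : some successor in {q0, q2}} = {q3, q5}
E[(~r & b) U EX ((r | ~b) -> b)]: least fixpoint, start Z0 = Sat(EX ((r | ~b) -> b)) = {q3, q5}, add states in Sat(~r & b) with some successor in Z. Already a fixed point.
Sat(E[(~r & b) U EX ((r | ~b) -> b)]) = {q3, q5}
q3 ∈ Sat(E[(~r & b) U EX ((r | ~b) -> b)]) = {q3, q5}, so the formula holds at q3.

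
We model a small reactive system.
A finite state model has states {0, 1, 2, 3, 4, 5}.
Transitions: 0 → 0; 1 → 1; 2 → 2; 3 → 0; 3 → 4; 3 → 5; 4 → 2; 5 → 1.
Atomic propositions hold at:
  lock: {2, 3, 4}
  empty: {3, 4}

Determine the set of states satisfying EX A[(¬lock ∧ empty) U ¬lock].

{0, 1, 3, 5}

Sat(¬lock) = {0, 1, 5}
Sat(¬lock ∧ empty) = ∅
A[(¬lock ∧ empty) U ¬lock]: least fixpoint, start Z0 = Sat(¬lock) = {0, 1, 5}, add states in Sat(¬lock ∧ empty) with every successor in Z. Already a fixed point.
Sat(A[(¬lock ∧ empty) U ¬lock]) = {0, 1, 5}
Sat(EX A[(¬lock ∧ empty) U ¬lock]) = {s : some successor in {0, 1, 5}} = {0, 1, 3, 5}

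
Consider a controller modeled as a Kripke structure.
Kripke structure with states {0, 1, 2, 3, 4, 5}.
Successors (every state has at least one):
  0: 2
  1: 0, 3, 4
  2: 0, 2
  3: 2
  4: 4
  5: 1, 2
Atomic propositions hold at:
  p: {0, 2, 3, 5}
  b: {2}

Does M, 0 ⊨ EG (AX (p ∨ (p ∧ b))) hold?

Yes

Sat(p ∧ b) = {2}
Sat(p ∨ (p ∧ b)) = {0, 2, 3, 5}
Sat(AX (p ∨ (p ∧ b))) = {s : every successor in {0, 2, 3, 5}} = {0, 2, 3}
EG (AX (p ∨ (p ∧ b))): greatest fixpoint, start Z0 = {0, 2, 3}, keep only states in Sat with some successor in Z. Already a fixed point.
Sat(EG (AX (p ∨ (p ∧ b)))) = {0, 2, 3}
0 ∈ Sat(EG (AX (p ∨ (p ∧ b)))) = {0, 2, 3}, so the formula holds at 0.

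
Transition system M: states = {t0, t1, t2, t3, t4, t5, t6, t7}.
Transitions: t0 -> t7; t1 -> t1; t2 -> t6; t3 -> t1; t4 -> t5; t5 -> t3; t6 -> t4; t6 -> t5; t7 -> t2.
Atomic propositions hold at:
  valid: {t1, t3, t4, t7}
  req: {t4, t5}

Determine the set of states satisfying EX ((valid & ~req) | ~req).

Sat(~req) = {t0, t1, t2, t3, t6, t7}
Sat(valid & ~req) = {t1, t3, t7}
Sat((valid & ~req) | ~req) = {t0, t1, t2, t3, t6, t7}
Sat(EX ((valid & ~req) | ~req)) = {s : some successor in {t0, t1, t2, t3, t6, t7}} = {t0, t1, t2, t3, t5, t7}

{t0, t1, t2, t3, t5, t7}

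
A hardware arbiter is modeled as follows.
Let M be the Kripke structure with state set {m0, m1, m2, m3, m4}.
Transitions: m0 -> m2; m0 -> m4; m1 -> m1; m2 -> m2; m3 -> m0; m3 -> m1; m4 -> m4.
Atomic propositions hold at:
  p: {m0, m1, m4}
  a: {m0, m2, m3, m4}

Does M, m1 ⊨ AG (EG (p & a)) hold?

Sat(p & a) = {m0, m4}
EG (p & a): greatest fixpoint, start Z0 = {m0, m4}, keep only states in Sat with some successor in Z. Already a fixed point.
Sat(EG (p & a)) = {m0, m4}
AG (EG (p & a)): greatest fixpoint, start Z0 = {m0, m4}, keep only states in Sat with every successor in Z. Z1 = {m4}; fixed.
Sat(AG (EG (p & a))) = {m4}
m1 ∉ Sat(AG (EG (p & a))) = {m4}, so the formula does not hold at m1.

No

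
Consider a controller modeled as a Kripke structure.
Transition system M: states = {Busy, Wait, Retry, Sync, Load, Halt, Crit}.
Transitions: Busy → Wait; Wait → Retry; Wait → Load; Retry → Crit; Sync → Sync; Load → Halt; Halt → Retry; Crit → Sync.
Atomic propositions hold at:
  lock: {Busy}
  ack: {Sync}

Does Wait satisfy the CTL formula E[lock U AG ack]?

AG ack: greatest fixpoint, start Z0 = {Sync}, keep only states in Sat with every successor in Z. Already a fixed point.
Sat(AG ack) = {Sync}
E[lock U AG ack]: least fixpoint, start Z0 = Sat(AG ack) = {Sync}, add states in Sat(lock) with some successor in Z. Already a fixed point.
Sat(E[lock U AG ack]) = {Sync}
Wait ∉ Sat(E[lock U AG ack]) = {Sync}, so the formula does not hold at Wait.

No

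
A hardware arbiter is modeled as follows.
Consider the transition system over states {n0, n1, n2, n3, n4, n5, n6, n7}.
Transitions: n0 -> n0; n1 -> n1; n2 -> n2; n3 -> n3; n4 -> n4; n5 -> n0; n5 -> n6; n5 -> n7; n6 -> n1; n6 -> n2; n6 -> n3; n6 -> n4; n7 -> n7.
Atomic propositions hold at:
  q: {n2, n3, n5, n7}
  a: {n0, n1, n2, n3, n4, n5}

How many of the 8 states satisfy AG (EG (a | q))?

Sat(a | q) = {n0, n1, n2, n3, n4, n5, n7}
EG (a | q): greatest fixpoint, start Z0 = {n0, n1, n2, n3, n4, n5, n7}, keep only states in Sat with some successor in Z. Already a fixed point.
Sat(EG (a | q)) = {n0, n1, n2, n3, n4, n5, n7}
AG (EG (a | q)): greatest fixpoint, start Z0 = {n0, n1, n2, n3, n4, n5, n7}, keep only states in Sat with every successor in Z. Z1 = {n0, n1, n2, n3, n4, n7}; fixed.
Sat(AG (EG (a | q))) = {n0, n1, n2, n3, n4, n7}
|Sat(AG (EG (a | q)))| = |{n0, n1, n2, n3, n4, n7}| = 6.

6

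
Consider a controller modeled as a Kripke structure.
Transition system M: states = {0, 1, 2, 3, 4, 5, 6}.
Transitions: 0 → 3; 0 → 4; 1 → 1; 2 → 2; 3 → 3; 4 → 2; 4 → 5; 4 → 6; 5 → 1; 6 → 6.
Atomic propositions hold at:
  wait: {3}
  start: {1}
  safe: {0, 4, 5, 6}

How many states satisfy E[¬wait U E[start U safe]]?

4

Sat(¬wait) = {0, 1, 2, 4, 5, 6}
E[start U safe]: least fixpoint, start Z0 = Sat(safe) = {0, 4, 5, 6}, add states in Sat(start) with some successor in Z. Already a fixed point.
Sat(E[start U safe]) = {0, 4, 5, 6}
E[¬wait U E[start U safe]]: least fixpoint, start Z0 = Sat(E[start U safe]) = {0, 4, 5, 6}, add states in Sat(¬wait) with some successor in Z. Already a fixed point.
Sat(E[¬wait U E[start U safe]]) = {0, 4, 5, 6}
|Sat(E[¬wait U E[start U safe]])| = |{0, 4, 5, 6}| = 4.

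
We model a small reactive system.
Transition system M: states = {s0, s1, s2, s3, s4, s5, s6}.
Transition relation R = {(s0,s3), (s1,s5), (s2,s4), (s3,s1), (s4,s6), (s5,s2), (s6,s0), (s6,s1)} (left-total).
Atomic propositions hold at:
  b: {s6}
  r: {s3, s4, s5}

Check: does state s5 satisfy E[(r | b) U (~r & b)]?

Sat(r | b) = {s3, s4, s5, s6}
Sat(~r) = {s0, s1, s2, s6}
Sat(~r & b) = {s6}
E[(r | b) U (~r & b)]: least fixpoint, start Z0 = Sat((~r & b)) = {s6}, add states in Sat(r | b) with some successor in Z. Z1 = {s4, s6}; fixed.
Sat(E[(r | b) U (~r & b)]) = {s4, s6}
s5 ∉ Sat(E[(r | b) U (~r & b)]) = {s4, s6}, so the formula does not hold at s5.

No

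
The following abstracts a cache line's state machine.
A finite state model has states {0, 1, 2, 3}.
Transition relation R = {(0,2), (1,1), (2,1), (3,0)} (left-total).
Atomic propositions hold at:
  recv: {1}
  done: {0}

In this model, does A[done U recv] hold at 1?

Yes

A[done U recv]: least fixpoint, start Z0 = Sat(recv) = {1}, add states in Sat(done) with every successor in Z. Already a fixed point.
Sat(A[done U recv]) = {1}
1 ∈ Sat(A[done U recv]) = {1}, so the formula holds at 1.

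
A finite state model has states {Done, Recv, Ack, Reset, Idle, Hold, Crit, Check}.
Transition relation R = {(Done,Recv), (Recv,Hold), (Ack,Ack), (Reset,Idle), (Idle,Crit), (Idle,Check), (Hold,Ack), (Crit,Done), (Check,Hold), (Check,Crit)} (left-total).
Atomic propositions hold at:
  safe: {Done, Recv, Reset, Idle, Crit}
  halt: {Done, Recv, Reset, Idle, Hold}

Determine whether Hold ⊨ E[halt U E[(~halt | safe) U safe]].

Sat(~halt) = {Ack, Crit, Check}
Sat(~halt | safe) = {Done, Recv, Ack, Reset, Idle, Crit, Check}
E[(~halt | safe) U safe]: least fixpoint, start Z0 = Sat(safe) = {Done, Recv, Reset, Idle, Crit}, add states in Sat(~halt | safe) with some successor in Z. Z1 = {Done, Recv, Reset, Idle, Crit, Check}; fixed.
Sat(E[(~halt | safe) U safe]) = {Done, Recv, Reset, Idle, Crit, Check}
E[halt U E[(~halt | safe) U safe]]: least fixpoint, start Z0 = Sat(E[(~halt | safe) U safe]) = {Done, Recv, Reset, Idle, Crit, Check}, add states in Sat(halt) with some successor in Z. Already a fixed point.
Sat(E[halt U E[(~halt | safe) U safe]]) = {Done, Recv, Reset, Idle, Crit, Check}
Hold ∉ Sat(E[halt U E[(~halt | safe) U safe]]) = {Done, Recv, Reset, Idle, Crit, Check}, so the formula does not hold at Hold.

No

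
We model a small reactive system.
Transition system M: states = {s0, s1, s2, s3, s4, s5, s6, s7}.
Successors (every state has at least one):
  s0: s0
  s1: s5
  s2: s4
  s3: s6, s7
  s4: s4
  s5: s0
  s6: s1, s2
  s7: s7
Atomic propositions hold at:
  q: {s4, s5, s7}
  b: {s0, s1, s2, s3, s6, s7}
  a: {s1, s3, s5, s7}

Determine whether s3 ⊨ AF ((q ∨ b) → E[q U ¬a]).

Sat(q ∨ b) = {s0, s1, s2, s3, s4, s5, s6, s7}
Sat(¬a) = {s0, s2, s4, s6}
E[q U ¬a]: least fixpoint, start Z0 = Sat(¬a) = {s0, s2, s4, s6}, add states in Sat(q) with some successor in Z. Z1 = {s0, s2, s4, s5, s6}; fixed.
Sat(E[q U ¬a]) = {s0, s2, s4, s5, s6}
Sat((q ∨ b) → E[q U ¬a]) = {s0, s2, s4, s5, s6}
AF ((q ∨ b) → E[q U ¬a]): least fixpoint, start Z0 = {s0, s2, s4, s5, s6}, add states with every successor in Z. Z1 = {s0, s1, s2, s4, s5, s6}; fixed.
Sat(AF ((q ∨ b) → E[q U ¬a])) = {s0, s1, s2, s4, s5, s6}
s3 ∉ Sat(AF ((q ∨ b) → E[q U ¬a])) = {s0, s1, s2, s4, s5, s6}, so the formula does not hold at s3.

No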